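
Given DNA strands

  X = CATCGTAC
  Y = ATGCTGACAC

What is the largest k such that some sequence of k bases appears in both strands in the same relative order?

6

Let dp[i][j] be the LCS length of the first i bases of X and the first j bases of Y. dp[i][j] = dp[i-1][j-1]+1 when the i-th and j-th bases match, else max(dp[i-1][j], dp[i][j-1]).
    ·  A  T  G  C  T  G  A  C  A  C
 ·  0  0  0  0  0  0  0  0  0  0  0
 C  0  0  0  0  1  1  1  1  1  1  1
 A  0  1  1  1  1  1  1  2  2  2  2
 T  0  1  2  2  2  2  2  2  2  2  2
 C  0  1  2  2  3  3  3  3  3  3  3
 G  0  1  2  3  3  3  4  4  4  4  4
 T  0  1  2  3  3  4  4  4  4  4  4
 A  0  1  2  3  3  4  4  5  5  5  5
 C  0  1  2  3  4  4  4  5  6  6  6
dp[8][10] = 6. One LCS (by backtracking along matches): ATCGAC.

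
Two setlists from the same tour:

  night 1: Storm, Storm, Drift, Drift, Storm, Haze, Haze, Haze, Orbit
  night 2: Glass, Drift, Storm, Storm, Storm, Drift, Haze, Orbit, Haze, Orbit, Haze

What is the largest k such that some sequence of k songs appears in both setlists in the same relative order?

6

Match Storm (night 1 #1, night 2 #4), Storm (night 1 #2, night 2 #5), Drift (night 1 #4, night 2 #6), Haze (night 1 #6, night 2 #7), Haze (night 1 #7, night 2 #9), Haze (night 1 #8, night 2 #11) — 6 songs in the same relative order in both. The LCS DP gives dp[9][11] = 6, so this is optimal.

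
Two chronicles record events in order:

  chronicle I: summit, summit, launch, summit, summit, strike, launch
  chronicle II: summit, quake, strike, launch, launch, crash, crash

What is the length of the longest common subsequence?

One common subsequence of length 3: summit at chronicle I[1]=chronicle II[1] → launch at chronicle I[3]=chronicle II[4] → launch at chronicle I[7]=chronicle II[5]. Since dp[7][7] = 3, nothing longer is possible.

3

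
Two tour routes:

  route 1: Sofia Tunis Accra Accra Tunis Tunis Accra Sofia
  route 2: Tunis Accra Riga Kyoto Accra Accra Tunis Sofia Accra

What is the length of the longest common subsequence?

Taking Tunis at route 1[2]=route 2[1], then Accra at route 1[3]=route 2[5], then Accra at route 1[4]=route 2[6], then Tunis at route 1[5]=route 2[7], then Accra at route 1[7]=route 2[9] gives a common subsequence of length 5, and the DP table's final entry dp[8][9] is also 5, so no common subsequence is longer.

5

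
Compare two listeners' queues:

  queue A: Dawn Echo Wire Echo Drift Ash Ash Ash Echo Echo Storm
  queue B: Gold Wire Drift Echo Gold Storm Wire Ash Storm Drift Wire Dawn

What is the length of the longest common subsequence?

Pick Echo [2,4] → Wire [3,7] → Ash [8,8] → Storm [11,9]; all 4 songs appear in both, in order, and the DP table's final entry dp[11][12] is also 4, so no common subsequence is longer.

4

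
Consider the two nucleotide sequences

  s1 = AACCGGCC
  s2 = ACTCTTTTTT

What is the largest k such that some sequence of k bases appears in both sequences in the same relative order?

Pick A [2,1]; then C [3,2]; then C [4,4]; all 3 bases appear in both, in order, and the DP table's final entry dp[8][10] is also 3, so no common subsequence is longer.

3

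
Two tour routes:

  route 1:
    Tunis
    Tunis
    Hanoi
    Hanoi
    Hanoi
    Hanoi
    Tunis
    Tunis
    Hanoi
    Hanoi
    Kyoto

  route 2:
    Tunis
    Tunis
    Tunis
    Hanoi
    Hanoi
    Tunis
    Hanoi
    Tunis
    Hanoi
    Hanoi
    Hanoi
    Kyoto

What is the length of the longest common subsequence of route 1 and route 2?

9

Pick Tunis at route 1[1]=route 2[2]; then Tunis at route 1[2]=route 2[3]; then Hanoi at route 1[3]=route 2[4]; then Hanoi at route 1[4]=route 2[5]; then Hanoi at route 1[5]=route 2[7]; then Hanoi at route 1[6]=route 2[9]; then Hanoi at route 1[9]=route 2[10]; then Hanoi at route 1[10]=route 2[11]; then Kyoto at route 1[11]=route 2[12]; all 9 stops appear in both, in order, and the DP table's final entry dp[11][12] is also 9, so no common subsequence is longer.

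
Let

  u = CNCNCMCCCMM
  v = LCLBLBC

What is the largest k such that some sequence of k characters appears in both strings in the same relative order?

Let dp[i][j] be the LCS length of the first i characters of u and the first j characters of v. dp[i][j] = dp[i-1][j-1]+1 when the i-th and j-th characters match, else max(dp[i-1][j], dp[i][j-1]).
    ·  L  C  L  B  L  B  C
 ·  0  0  0  0  0  0  0  0
 C  0  0  1  1  1  1  1  1
 N  0  0  1  1  1  1  1  1
 C  0  0  1  1  1  1  1  2
 N  0  0  1  1  1  1  1  2
 C  0  0  1  1  1  1  1  2
 M  0  0  1  1  1  1  1  2
 C  0  0  1  1  1  1  1  2
 C  0  0  1  1  1  1  1  2
 C  0  0  1  1  1  1  1  2
 M  0  0  1  1  1  1  1  2
 M  0  0  1  1  1  1  1  2
dp[11][7] = 2. One LCS (by backtracking along matches): CC.

2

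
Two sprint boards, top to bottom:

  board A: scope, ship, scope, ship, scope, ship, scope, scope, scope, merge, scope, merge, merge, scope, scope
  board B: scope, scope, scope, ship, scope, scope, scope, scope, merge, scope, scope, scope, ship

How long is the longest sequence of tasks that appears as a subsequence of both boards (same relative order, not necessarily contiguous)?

11

One common subsequence of length 11: scope [1,2] → scope [3,3] → ship [4,4] → scope [5,5] → scope [7,6] → scope [8,7] → scope [9,8] → merge [10,9] → scope [11,10] → scope [14,11] → scope [15,12]. Since dp[15][13] = 11, nothing longer is possible.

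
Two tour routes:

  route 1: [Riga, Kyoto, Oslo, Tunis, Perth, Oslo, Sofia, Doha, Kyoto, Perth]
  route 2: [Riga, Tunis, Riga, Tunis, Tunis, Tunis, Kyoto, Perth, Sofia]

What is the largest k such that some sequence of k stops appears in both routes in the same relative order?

One common subsequence of length 4: Riga at route 1[1]=route 2[3], Kyoto at route 1[2]=route 2[7], Perth at route 1[5]=route 2[8], Sofia at route 1[7]=route 2[9]. dp[10][9] = 4 confirms this is the maximum.

4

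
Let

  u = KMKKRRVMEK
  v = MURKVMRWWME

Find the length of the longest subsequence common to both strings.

Pick K (u #1, v #4), then M (u #2, v #6), then R (u #5, v #7), then M (u #8, v #10), then E (u #9, v #11); all 5 characters appear in both, in order, and the DP table's final entry dp[10][11] is also 5, so no common subsequence is longer.

5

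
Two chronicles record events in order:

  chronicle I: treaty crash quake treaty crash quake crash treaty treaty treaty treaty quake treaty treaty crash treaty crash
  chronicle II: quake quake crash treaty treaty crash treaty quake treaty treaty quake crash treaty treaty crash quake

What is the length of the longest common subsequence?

12

Pick quake (chronicle I #3, chronicle II #1), then quake (chronicle I #6, chronicle II #2), then crash (chronicle I #7, chronicle II #3), then treaty (chronicle I #8, chronicle II #4), then treaty (chronicle I #9, chronicle II #5), then treaty (chronicle I #11, chronicle II #7), then quake (chronicle I #12, chronicle II #8), then treaty (chronicle I #13, chronicle II #9), then treaty (chronicle I #14, chronicle II #10), then crash (chronicle I #15, chronicle II #12), then treaty (chronicle I #16, chronicle II #14), then crash (chronicle I #17, chronicle II #15); all 12 events appear in both, in order. The LCS DP gives dp[17][16] = 12, so this is optimal.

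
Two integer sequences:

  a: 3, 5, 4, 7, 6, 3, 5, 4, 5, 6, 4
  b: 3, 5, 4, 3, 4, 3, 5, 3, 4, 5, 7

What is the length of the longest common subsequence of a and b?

7

Match 3 (a #1, b #1); then 5 (a #2, b #2); then 4 (a #3, b #5); then 3 (a #6, b #6); then 5 (a #7, b #7); then 4 (a #8, b #9); then 5 (a #9, b #10) — 7 values in the same relative order in both, and the DP table's final entry dp[11][11] is also 7, so no common subsequence is longer.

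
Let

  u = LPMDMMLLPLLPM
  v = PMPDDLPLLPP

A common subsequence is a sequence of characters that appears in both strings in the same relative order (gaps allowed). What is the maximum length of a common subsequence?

8

Let dp[i][j] be the LCS length of the first i characters of u and the first j characters of v. dp[i][j] = dp[i-1][j-1]+1 when the i-th and j-th characters match, else max(dp[i-1][j], dp[i][j-1]).
    ·  P  M  P  D  D  L  P  L  L  P  P
 ·  0  0  0  0  0  0  0  0  0  0  0  0
 L  0  0  0  0  0  0  1  1  1  1  1  1
 P  0  1  1  1  1  1  1  2  2  2  2  2
 M  0  1  2  2  2  2  2  2  2  2  2  2
 D  0  1  2  2  3  3  3  3  3  3  3  3
 M  0  1  2  2  3  3  3  3  3  3  3  3
 M  0  1  2  2  3  3  3  3  3  3  3  3
 L  0  1  2  2  3  3  4  4  4  4  4  4
 L  0  1  2  2  3  3  4  4  5  5  5  5
 P  0  1  2  3  3  3  4  5  5  5  6  6
 L  0  1  2  3  3  3  4  5  6  6  6  6
 L  0  1  2  3  3  3  4  5  6  7  7  7
 P  0  1  2  3  3  3  4  5  6  7  8  8
 M  0  1  2  3  3  3  4  5  6  7  8  8
dp[13][11] = 8. One LCS (by backtracking along matches): PMDLPLLP.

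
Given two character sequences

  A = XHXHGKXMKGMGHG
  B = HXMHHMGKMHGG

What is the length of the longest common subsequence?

8

Pick X at A[1]=B[2], then H at A[2]=B[4], then H at A[4]=B[5], then G at A[5]=B[7], then K at A[6]=B[8], then M at A[8]=B[9], then G at A[12]=B[11], then G at A[14]=B[12]; all 8 characters appear in both, in order. The LCS DP gives dp[14][12] = 8, so this is optimal.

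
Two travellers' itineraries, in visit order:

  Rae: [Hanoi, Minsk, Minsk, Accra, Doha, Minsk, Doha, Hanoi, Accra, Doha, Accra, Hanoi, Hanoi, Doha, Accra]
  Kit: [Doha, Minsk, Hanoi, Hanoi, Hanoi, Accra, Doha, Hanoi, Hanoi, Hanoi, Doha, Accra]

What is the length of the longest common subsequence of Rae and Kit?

9

Taking Doha at Rae[5]=Kit[1], then Minsk at Rae[6]=Kit[2], then Hanoi at Rae[8]=Kit[5], then Accra at Rae[9]=Kit[6], then Doha at Rae[10]=Kit[7], then Hanoi at Rae[12]=Kit[9], then Hanoi at Rae[13]=Kit[10], then Doha at Rae[14]=Kit[11], then Accra at Rae[15]=Kit[12] gives a common subsequence of length 9. dp[15][12] = 9 confirms this is the maximum.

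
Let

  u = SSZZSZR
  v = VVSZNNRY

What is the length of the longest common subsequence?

Let dp[i][j] be the LCS length of the first i characters of u and the first j characters of v. dp[i][j] = dp[i-1][j-1]+1 when the i-th and j-th characters match, else max(dp[i-1][j], dp[i][j-1]).
    ·  V  V  S  Z  N  N  R  Y
 ·  0  0  0  0  0  0  0  0  0
 S  0  0  0  1  1  1  1  1  1
 S  0  0  0  1  1  1  1  1  1
 Z  0  0  0  1  2  2  2  2  2
 Z  0  0  0  1  2  2  2  2  2
 S  0  0  0  1  2  2  2  2  2
 Z  0  0  0  1  2  2  2  2  2
 R  0  0  0  1  2  2  2  3  3
dp[7][8] = 3. One LCS (by backtracking along matches): SZR.

3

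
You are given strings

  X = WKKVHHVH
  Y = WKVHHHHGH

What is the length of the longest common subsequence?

Taking W (X #1, Y #1), K (X #3, Y #2), V (X #4, Y #3), H (X #5, Y #6), H (X #6, Y #7), H (X #8, Y #9) gives a common subsequence of length 6. dp[8][9] = 6 confirms this is the maximum.

6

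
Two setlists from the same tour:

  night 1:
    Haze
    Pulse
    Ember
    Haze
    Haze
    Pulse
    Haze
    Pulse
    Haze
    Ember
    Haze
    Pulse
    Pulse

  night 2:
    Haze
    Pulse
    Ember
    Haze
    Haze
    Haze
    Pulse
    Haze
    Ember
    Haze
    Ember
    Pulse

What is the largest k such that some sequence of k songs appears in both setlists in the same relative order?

Taking Haze at night 1[1]=night 2[1] → Pulse at night 1[2]=night 2[2] → Ember at night 1[3]=night 2[3] → Haze at night 1[4]=night 2[4] → Haze at night 1[5]=night 2[5] → Haze at night 1[7]=night 2[6] → Pulse at night 1[8]=night 2[7] → Haze at night 1[9]=night 2[8] → Ember at night 1[10]=night 2[9] → Haze at night 1[11]=night 2[10] → Pulse at night 1[13]=night 2[12] gives a common subsequence of length 11. dp[13][12] = 11 confirms this is the maximum.

11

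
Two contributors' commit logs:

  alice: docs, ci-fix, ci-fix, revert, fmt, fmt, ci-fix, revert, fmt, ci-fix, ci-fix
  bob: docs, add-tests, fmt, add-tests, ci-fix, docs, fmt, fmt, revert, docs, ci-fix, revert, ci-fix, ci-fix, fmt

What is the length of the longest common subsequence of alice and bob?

Match docs (alice #1, bob #1), then ci-fix (alice #2, bob #5), then fmt (alice #5, bob #7), then fmt (alice #6, bob #8), then ci-fix (alice #7, bob #11), then revert (alice #8, bob #12), then ci-fix (alice #10, bob #13), then ci-fix (alice #11, bob #14) — 8 commits in the same relative order in both. The LCS DP gives dp[11][15] = 8, so this is optimal.

8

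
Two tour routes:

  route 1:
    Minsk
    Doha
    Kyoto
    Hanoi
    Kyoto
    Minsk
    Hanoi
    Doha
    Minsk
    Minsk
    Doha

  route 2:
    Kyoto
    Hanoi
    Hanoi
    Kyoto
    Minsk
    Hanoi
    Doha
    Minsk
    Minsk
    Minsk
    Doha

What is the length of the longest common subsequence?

9

Pick Kyoto at route 1[3]=route 2[1], then Hanoi at route 1[4]=route 2[3], then Kyoto at route 1[5]=route 2[4], then Minsk at route 1[6]=route 2[5], then Hanoi at route 1[7]=route 2[6], then Doha at route 1[8]=route 2[7], then Minsk at route 1[9]=route 2[9], then Minsk at route 1[10]=route 2[10], then Doha at route 1[11]=route 2[11]; all 9 stops appear in both, in order. The LCS DP gives dp[11][11] = 9, so this is optimal.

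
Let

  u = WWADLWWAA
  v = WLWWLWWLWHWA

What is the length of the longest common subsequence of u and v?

6

Pick W [1,6], W [2,7], L [5,8], W [6,9], W [7,11], A [9,12]; all 6 characters appear in both, in order, and the DP table's final entry dp[9][12] is also 6, so no common subsequence is longer.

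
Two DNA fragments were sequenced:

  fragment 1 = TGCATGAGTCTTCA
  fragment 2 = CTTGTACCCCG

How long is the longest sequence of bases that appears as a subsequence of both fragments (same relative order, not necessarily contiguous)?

6

One common subsequence of length 6: T at fragment 1[1]=fragment 2[3] → G at fragment 1[2]=fragment 2[4] → T at fragment 1[5]=fragment 2[5] → A at fragment 1[7]=fragment 2[6] → C at fragment 1[10]=fragment 2[9] → C at fragment 1[13]=fragment 2[10]. The LCS DP gives dp[14][11] = 6, so this is optimal.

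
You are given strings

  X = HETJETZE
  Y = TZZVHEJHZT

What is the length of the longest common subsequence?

One common subsequence of length 4: H (X #1, Y #5), then E (X #2, Y #6), then J (X #4, Y #7), then T (X #6, Y #10). The LCS DP gives dp[8][10] = 4, so this is optimal.

4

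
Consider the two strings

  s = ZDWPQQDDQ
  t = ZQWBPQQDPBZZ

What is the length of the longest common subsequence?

6

Let dp[i][j] be the LCS length of the first i characters of s and the first j characters of t. dp[i][j] = dp[i-1][j-1]+1 when the i-th and j-th characters match, else max(dp[i-1][j], dp[i][j-1]).
    ·  Z  Q  W  B  P  Q  Q  D  P  B  Z  Z
 ·  0  0  0  0  0  0  0  0  0  0  0  0  0
 Z  0  1  1  1  1  1  1  1  1  1  1  1  1
 D  0  1  1  1  1  1  1  1  2  2  2  2  2
 W  0  1  1  2  2  2  2  2  2  2  2  2  2
 P  0  1  1  2  2  3  3  3  3  3  3  3  3
 Q  0  1  2  2  2  3  4  4  4  4  4  4  4
 Q  0  1  2  2  2  3  4  5  5  5  5  5  5
 D  0  1  2  2  2  3  4  5  6  6  6  6  6
 D  0  1  2  2  2  3  4  5  6  6  6  6  6
 Q  0  1  2  2  2  3  4  5  6  6  6  6  6
dp[9][12] = 6. One LCS (by backtracking along matches): ZWPQQD.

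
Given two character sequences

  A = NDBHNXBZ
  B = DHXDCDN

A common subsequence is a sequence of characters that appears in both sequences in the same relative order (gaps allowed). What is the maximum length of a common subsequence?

Let dp[i][j] be the LCS length of the first i characters of A and the first j characters of B. dp[i][j] = dp[i-1][j-1]+1 when the i-th and j-th characters match, else max(dp[i-1][j], dp[i][j-1]).
    ·  D  H  X  D  C  D  N
 ·  0  0  0  0  0  0  0  0
 N  0  0  0  0  0  0  0  1
 D  0  1  1  1  1  1  1  1
 B  0  1  1  1  1  1  1  1
 H  0  1  2  2  2  2  2  2
 N  0  1  2  2  2  2  2  3
 X  0  1  2  3  3  3  3  3
 B  0  1  2  3  3  3  3  3
 Z  0  1  2  3  3  3  3  3
dp[8][7] = 3. One LCS (by backtracking along matches): DHN.

3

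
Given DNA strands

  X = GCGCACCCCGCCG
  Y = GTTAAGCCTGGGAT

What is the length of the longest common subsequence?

6

Taking G at X[1]=Y[1], then G at X[3]=Y[6], then C at X[4]=Y[7], then C at X[6]=Y[8], then G at X[10]=Y[11], then G at X[13]=Y[12] gives a common subsequence of length 6. The LCS DP gives dp[13][14] = 6, so this is optimal.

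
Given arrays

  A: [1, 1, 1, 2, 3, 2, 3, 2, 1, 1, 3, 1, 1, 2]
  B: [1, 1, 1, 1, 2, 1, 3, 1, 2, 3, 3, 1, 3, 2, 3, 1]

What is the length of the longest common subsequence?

10

One common subsequence of length 10: 1 (A #1, B #2); then 1 (A #2, B #3); then 1 (A #3, B #4); then 2 (A #4, B #5); then 3 (A #5, B #7); then 2 (A #6, B #9); then 3 (A #7, B #13); then 2 (A #8, B #14); then 3 (A #11, B #15); then 1 (A #13, B #16), and the DP table's final entry dp[14][16] is also 10, so no common subsequence is longer.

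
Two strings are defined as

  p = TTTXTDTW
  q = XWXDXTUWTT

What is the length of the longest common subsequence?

4

Match X (p #4, q #3) → D (p #6, q #4) → T (p #7, q #6) → W (p #8, q #8) — 4 characters in the same relative order in both. The LCS DP gives dp[8][10] = 4, so this is optimal.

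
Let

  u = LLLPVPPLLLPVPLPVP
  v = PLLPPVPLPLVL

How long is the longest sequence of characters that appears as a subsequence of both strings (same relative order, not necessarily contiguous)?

Pick L at u[1]=v[2]; then L at u[2]=v[3]; then P at u[4]=v[5]; then V at u[5]=v[6]; then P at u[6]=v[7]; then P at u[7]=v[9]; then L at u[10]=v[10]; then V at u[12]=v[11]; then L at u[14]=v[12]; all 9 characters appear in both, in order. dp[17][12] = 9 confirms this is the maximum.

9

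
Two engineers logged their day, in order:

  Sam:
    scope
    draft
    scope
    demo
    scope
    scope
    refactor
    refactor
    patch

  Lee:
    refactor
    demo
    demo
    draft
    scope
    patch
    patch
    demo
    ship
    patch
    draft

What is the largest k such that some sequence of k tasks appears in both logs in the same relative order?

Pick draft [2,4], then scope [3,5], then demo [4,8], then patch [9,10]; all 4 tasks appear in both, in order, and the DP table's final entry dp[9][11] is also 4, so no common subsequence is longer.

4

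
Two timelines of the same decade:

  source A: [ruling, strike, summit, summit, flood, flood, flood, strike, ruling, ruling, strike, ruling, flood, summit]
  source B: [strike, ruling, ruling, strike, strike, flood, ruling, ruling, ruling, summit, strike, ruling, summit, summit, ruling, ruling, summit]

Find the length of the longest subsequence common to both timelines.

8

Pick ruling [1,3]; then strike [2,5]; then summit [4,10]; then strike [8,11]; then ruling [9,12]; then ruling [10,15]; then ruling [12,16]; then summit [14,17]; all 8 events appear in both, in order, and the DP table's final entry dp[14][17] is also 8, so no common subsequence is longer.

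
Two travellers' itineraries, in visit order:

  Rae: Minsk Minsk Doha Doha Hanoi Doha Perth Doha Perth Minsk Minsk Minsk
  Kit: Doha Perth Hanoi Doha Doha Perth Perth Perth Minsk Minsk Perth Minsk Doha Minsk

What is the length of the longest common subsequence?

8

Pick Doha at Rae[3]=Kit[1] → Doha at Rae[4]=Kit[4] → Doha at Rae[6]=Kit[5] → Perth at Rae[7]=Kit[7] → Perth at Rae[9]=Kit[8] → Minsk at Rae[10]=Kit[10] → Minsk at Rae[11]=Kit[12] → Minsk at Rae[12]=Kit[14]; all 8 stops appear in both, in order. The LCS DP gives dp[12][14] = 8, so this is optimal.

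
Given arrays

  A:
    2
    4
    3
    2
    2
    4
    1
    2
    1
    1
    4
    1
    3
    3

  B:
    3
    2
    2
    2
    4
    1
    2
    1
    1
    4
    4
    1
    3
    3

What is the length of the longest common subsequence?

12

One common subsequence of length 12: 2 at A[1]=B[2], 2 at A[4]=B[3], 2 at A[5]=B[4], 4 at A[6]=B[5], 1 at A[7]=B[6], 2 at A[8]=B[7], 1 at A[9]=B[8], 1 at A[10]=B[9], 4 at A[11]=B[11], 1 at A[12]=B[12], 3 at A[13]=B[13], 3 at A[14]=B[14]. The LCS DP gives dp[14][14] = 12, so this is optimal.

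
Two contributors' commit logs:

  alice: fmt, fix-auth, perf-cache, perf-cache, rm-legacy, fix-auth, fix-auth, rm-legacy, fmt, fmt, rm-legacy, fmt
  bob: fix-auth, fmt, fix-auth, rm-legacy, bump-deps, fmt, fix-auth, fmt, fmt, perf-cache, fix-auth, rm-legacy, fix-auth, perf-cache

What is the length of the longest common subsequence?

7

Pick fmt [1,2], fix-auth [2,3], rm-legacy [5,4], fix-auth [7,7], fmt [9,8], fmt [10,9], rm-legacy [11,12]; all 7 commits appear in both, in order. dp[12][14] = 7 confirms this is the maximum.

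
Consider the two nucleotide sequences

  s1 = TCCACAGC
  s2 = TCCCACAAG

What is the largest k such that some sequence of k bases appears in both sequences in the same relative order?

7

Taking T at s1[1]=s2[1] → C at s1[2]=s2[3] → C at s1[3]=s2[4] → A at s1[4]=s2[5] → C at s1[5]=s2[6] → A at s1[6]=s2[8] → G at s1[7]=s2[9] gives a common subsequence of length 7. Since dp[8][9] = 7, nothing longer is possible.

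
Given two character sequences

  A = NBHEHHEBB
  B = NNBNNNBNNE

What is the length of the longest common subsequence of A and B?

3

Pick N [1,6]; then B [2,7]; then E [7,10]; all 3 characters appear in both, in order. dp[9][10] = 3 confirms this is the maximum.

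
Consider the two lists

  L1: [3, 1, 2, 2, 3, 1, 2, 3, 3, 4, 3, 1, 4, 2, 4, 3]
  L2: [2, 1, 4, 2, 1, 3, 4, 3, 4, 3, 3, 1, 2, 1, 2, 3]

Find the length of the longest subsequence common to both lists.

10

One common subsequence of length 10: 1 (L1 #2, L2 #2); then 2 (L1 #4, L2 #4); then 1 (L1 #6, L2 #5); then 3 (L1 #8, L2 #6); then 3 (L1 #9, L2 #8); then 4 (L1 #10, L2 #9); then 3 (L1 #11, L2 #11); then 1 (L1 #12, L2 #14); then 2 (L1 #14, L2 #15); then 3 (L1 #16, L2 #16). Since dp[16][16] = 10, nothing longer is possible.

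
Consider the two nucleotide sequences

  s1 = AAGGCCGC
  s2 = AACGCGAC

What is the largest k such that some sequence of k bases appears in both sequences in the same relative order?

Match A (s1 #1, s2 #1), then A (s1 #2, s2 #2), then G (s1 #4, s2 #4), then C (s1 #6, s2 #5), then G (s1 #7, s2 #6), then C (s1 #8, s2 #8) — 6 bases in the same relative order in both. Since dp[8][8] = 6, nothing longer is possible.

6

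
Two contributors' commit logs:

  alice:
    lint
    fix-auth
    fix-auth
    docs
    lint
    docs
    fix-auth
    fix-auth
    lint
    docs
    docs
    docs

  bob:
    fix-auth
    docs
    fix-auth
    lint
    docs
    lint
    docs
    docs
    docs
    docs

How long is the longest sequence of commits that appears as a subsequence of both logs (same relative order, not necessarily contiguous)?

8

One common subsequence of length 8: fix-auth at alice[2]=bob[1], fix-auth at alice[3]=bob[3], docs at alice[4]=bob[5], lint at alice[5]=bob[6], docs at alice[6]=bob[7], docs at alice[10]=bob[8], docs at alice[11]=bob[9], docs at alice[12]=bob[10]. Since dp[12][10] = 8, nothing longer is possible.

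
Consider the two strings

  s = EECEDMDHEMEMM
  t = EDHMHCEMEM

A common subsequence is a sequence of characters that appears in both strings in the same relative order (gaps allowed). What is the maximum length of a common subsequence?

8

Let dp[i][j] be the LCS length of the first i characters of s and the first j characters of t. dp[i][j] = dp[i-1][j-1]+1 when the i-th and j-th characters match, else max(dp[i-1][j], dp[i][j-1]).
    ·  E  D  H  M  H  C  E  M  E  M
 ·  0  0  0  0  0  0  0  0  0  0  0
 E  0  1  1  1  1  1  1  1  1  1  1
 E  0  1  1  1  1  1  1  2  2  2  2
 C  0  1  1  1  1  1  2  2  2  2  2
 E  0  1  1  1  1  1  2  3  3  3  3
 D  0  1  2  2  2  2  2  3  3  3  3
 M  0  1  2  2  3  3  3  3  4  4  4
 D  0  1  2  2  3  3  3  3  4  4  4
 H  0  1  2  3  3  4  4  4  4  4  4
 E  0  1  2  3  3  4  4  5  5  5  5
 M  0  1  2  3  4  4  4  5  6  6  6
 E  0  1  2  3  4  4  4  5  6  7  7
 M  0  1  2  3  4  4  4  5  6  7  8
 M  0  1  2  3  4  4  4  5  6  7  8
dp[13][10] = 8. One LCS (by backtracking along matches): EDMHEMEM.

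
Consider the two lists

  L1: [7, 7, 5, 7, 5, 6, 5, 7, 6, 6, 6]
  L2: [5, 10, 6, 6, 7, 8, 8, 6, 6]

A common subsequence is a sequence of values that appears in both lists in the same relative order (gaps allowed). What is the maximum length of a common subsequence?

5

Taking 5 at L1[3]=L2[1]; then 6 at L1[6]=L2[4]; then 7 at L1[8]=L2[5]; then 6 at L1[10]=L2[8]; then 6 at L1[11]=L2[9] gives a common subsequence of length 5, and the DP table's final entry dp[11][9] is also 5, so no common subsequence is longer.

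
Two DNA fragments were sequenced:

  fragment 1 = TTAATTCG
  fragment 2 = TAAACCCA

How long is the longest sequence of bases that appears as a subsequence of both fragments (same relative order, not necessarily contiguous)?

Taking T at fragment 1[1]=fragment 2[1], then A at fragment 1[3]=fragment 2[3], then A at fragment 1[4]=fragment 2[4], then C at fragment 1[7]=fragment 2[7] gives a common subsequence of length 4. Since dp[8][8] = 4, nothing longer is possible.

4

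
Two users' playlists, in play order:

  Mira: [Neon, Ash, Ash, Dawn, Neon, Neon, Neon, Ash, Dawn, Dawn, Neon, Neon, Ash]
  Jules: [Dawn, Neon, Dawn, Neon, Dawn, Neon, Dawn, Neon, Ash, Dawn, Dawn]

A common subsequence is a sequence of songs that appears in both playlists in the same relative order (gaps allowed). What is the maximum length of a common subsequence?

Taking Neon [1,2], Dawn [4,3], Neon [5,4], Neon [6,6], Neon [7,8], Ash [8,9], Dawn [9,10], Dawn [10,11] gives a common subsequence of length 8. The LCS DP gives dp[13][11] = 8, so this is optimal.

8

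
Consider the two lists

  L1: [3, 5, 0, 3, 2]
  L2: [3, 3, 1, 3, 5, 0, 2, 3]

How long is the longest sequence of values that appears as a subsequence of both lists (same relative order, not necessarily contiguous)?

4

Taking 3 at L1[1]=L2[4] → 5 at L1[2]=L2[5] → 0 at L1[3]=L2[6] → 3 at L1[4]=L2[8] gives a common subsequence of length 4, and the DP table's final entry dp[5][8] is also 4, so no common subsequence is longer.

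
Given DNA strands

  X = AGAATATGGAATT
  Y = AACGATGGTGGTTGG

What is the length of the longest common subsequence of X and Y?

Pick A at X[1]=Y[2], then G at X[2]=Y[4], then A at X[4]=Y[5], then T at X[5]=Y[6], then T at X[7]=Y[9], then G at X[8]=Y[10], then G at X[9]=Y[11], then T at X[12]=Y[12], then T at X[13]=Y[13]; all 9 bases appear in both, in order. The LCS DP gives dp[13][15] = 9, so this is optimal.

9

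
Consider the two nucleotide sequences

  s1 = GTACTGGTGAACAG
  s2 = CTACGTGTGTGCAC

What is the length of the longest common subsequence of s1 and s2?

Match T (s1 #2, s2 #2), A (s1 #3, s2 #3), C (s1 #4, s2 #4), T (s1 #5, s2 #6), G (s1 #6, s2 #7), G (s1 #7, s2 #9), T (s1 #8, s2 #10), G (s1 #9, s2 #11), A (s1 #11, s2 #13), C (s1 #12, s2 #14) — 10 bases in the same relative order in both, and the DP table's final entry dp[14][14] is also 10, so no common subsequence is longer.

10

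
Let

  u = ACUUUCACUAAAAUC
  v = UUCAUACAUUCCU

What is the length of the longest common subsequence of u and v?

One common subsequence of length 9: U [4,1], U [5,2], C [6,3], A [7,4], U [9,5], A [10,6], A [11,8], U [14,10], C [15,12]. Since dp[15][13] = 9, nothing longer is possible.

9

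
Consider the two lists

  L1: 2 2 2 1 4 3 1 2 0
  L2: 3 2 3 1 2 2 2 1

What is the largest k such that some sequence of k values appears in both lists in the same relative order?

One common subsequence of length 4: 2 [1,5], 2 [2,6], 2 [3,7], 1 [7,8], and the DP table's final entry dp[9][8] is also 4, so no common subsequence is longer.

4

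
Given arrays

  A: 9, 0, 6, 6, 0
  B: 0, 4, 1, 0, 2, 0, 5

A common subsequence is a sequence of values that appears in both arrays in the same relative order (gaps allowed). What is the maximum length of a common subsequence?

Let dp[i][j] be the LCS length of the first i values of A and the first j values of B. dp[i][j] = dp[i-1][j-1]+1 when the i-th and j-th values match, else max(dp[i-1][j], dp[i][j-1]).
    ·  0  4  1  0  2  0  5
 ·  0  0  0  0  0  0  0  0
 9  0  0  0  0  0  0  0  0
 0  0  1  1  1  1  1  1  1
 6  0  1  1  1  1  1  1  1
 6  0  1  1  1  1  1  1  1
 0  0  1  1  1  2  2  2  2
dp[5][7] = 2. One LCS (by backtracking along matches): 0, 0.

2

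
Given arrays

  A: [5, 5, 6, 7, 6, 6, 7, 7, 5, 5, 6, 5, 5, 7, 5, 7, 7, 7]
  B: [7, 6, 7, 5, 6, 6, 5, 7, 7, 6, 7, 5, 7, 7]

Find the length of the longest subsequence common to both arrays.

Taking 6 (A #3, B #2) → 7 (A #4, B #3) → 6 (A #5, B #5) → 6 (A #6, B #6) → 7 (A #7, B #8) → 7 (A #8, B #9) → 6 (A #11, B #10) → 7 (A #14, B #11) → 5 (A #15, B #12) → 7 (A #17, B #13) → 7 (A #18, B #14) gives a common subsequence of length 11, and the DP table's final entry dp[18][14] is also 11, so no common subsequence is longer.

11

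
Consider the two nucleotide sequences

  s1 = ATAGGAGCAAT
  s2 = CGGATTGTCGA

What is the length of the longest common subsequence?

Let dp[i][j] be the LCS length of the first i bases of s1 and the first j bases of s2. dp[i][j] = dp[i-1][j-1]+1 when the i-th and j-th bases match, else max(dp[i-1][j], dp[i][j-1]).
    ·  C  G  G  A  T  T  G  T  C  G  A
 ·  0  0  0  0  0  0  0  0  0  0  0  0
 A  0  0  0  0  1  1  1  1  1  1  1  1
 T  0  0  0  0  1  2  2  2  2  2  2  2
 A  0  0  0  0  1  2  2  2  2  2  2  3
 G  0  0  1  1  1  2  2  3  3  3  3  3
 G  0  0  1  2  2  2  2  3  3  3  4  4
 A  0  0  1  2  3  3  3  3  3  3  4  5
 G  0  0  1  2  3  3  3  4  4  4  4  5
 C  0  1  1  2  3  3  3  4  4  5  5  5
 A  0  1  1  2  3  3  3  4  4  5  5  6
 A  0  1  1  2  3  3  3  4  4  5  5  6
 T  0  1  1  2  3  4  4  4  5  5  5  6
dp[11][11] = 6. One LCS (by backtracking along matches): GGAGCA.

6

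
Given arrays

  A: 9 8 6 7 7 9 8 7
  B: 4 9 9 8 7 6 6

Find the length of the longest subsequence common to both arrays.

Let dp[i][j] be the LCS length of the first i values of A and the first j values of B. dp[i][j] = dp[i-1][j-1]+1 when the i-th and j-th values match, else max(dp[i-1][j], dp[i][j-1]).
    ·  4  9  9  8  7  6  6
 ·  0  0  0  0  0  0  0  0
 9  0  0  1  1  1  1  1  1
 8  0  0  1  1  2  2  2  2
 6  0  0  1  1  2  2  3  3
 7  0  0  1  1  2  3  3  3
 7  0  0  1  1  2  3  3  3
 9  0  0  1  2  2  3  3  3
 8  0  0  1  2  3  3  3  3
 7  0  0  1  2  3  4  4  4
dp[8][7] = 4. One LCS (by backtracking along matches): 9, 9, 8, 7.

4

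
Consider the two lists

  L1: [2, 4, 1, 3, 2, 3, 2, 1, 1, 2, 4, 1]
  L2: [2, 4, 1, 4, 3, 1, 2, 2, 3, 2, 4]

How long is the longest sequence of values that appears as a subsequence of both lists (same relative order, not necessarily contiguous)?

8

Pick 2 [1,1], then 4 [2,2], then 1 [3,3], then 3 [4,5], then 2 [5,8], then 3 [6,9], then 2 [10,10], then 4 [11,11]; all 8 values appear in both, in order. Since dp[12][11] = 8, nothing longer is possible.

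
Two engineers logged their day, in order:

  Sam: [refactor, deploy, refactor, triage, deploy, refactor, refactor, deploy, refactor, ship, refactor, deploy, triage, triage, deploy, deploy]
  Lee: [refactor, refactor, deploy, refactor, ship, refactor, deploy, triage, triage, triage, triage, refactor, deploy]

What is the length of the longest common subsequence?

10

One common subsequence of length 10: refactor at Sam[6]=Lee[1] → refactor at Sam[7]=Lee[2] → deploy at Sam[8]=Lee[3] → refactor at Sam[9]=Lee[4] → ship at Sam[10]=Lee[5] → refactor at Sam[11]=Lee[6] → deploy at Sam[12]=Lee[7] → triage at Sam[13]=Lee[10] → triage at Sam[14]=Lee[11] → deploy at Sam[16]=Lee[13], and the DP table's final entry dp[16][13] is also 10, so no common subsequence is longer.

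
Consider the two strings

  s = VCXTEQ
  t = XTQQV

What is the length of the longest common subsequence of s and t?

3

Let dp[i][j] be the LCS length of the first i characters of s and the first j characters of t. dp[i][j] = dp[i-1][j-1]+1 when the i-th and j-th characters match, else max(dp[i-1][j], dp[i][j-1]).
    ·  X  T  Q  Q  V
 ·  0  0  0  0  0  0
 V  0  0  0  0  0  1
 C  0  0  0  0  0  1
 X  0  1  1  1  1  1
 T  0  1  2  2  2  2
 E  0  1  2  2  2  2
 Q  0  1  2  3  3  3
dp[6][5] = 3. One LCS (by backtracking along matches): XTQ.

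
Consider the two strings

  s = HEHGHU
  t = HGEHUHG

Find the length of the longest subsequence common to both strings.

4

Taking H (s #1, t #1), then E (s #2, t #3), then H (s #3, t #6), then G (s #4, t #7) gives a common subsequence of length 4. The LCS DP gives dp[6][7] = 4, so this is optimal.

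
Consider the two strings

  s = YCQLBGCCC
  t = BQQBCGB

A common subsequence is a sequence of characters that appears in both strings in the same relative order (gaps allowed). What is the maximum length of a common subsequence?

3

Taking Q [3,3], B [5,4], G [6,6] gives a common subsequence of length 3. Since dp[9][7] = 3, nothing longer is possible.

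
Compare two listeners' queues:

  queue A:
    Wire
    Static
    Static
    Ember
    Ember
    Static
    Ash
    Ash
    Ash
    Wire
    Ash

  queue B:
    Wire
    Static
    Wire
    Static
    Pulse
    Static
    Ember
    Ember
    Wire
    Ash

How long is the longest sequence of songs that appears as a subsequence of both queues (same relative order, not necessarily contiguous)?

7

Taking Wire (queue A #1, queue B #3); then Static (queue A #2, queue B #4); then Static (queue A #3, queue B #6); then Ember (queue A #4, queue B #7); then Ember (queue A #5, queue B #8); then Wire (queue A #10, queue B #9); then Ash (queue A #11, queue B #10) gives a common subsequence of length 7. The LCS DP gives dp[11][10] = 7, so this is optimal.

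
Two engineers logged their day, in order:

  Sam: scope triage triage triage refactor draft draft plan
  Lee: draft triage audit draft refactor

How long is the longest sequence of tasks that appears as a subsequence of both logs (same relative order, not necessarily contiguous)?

2

One common subsequence of length 2: triage at Sam[2]=Lee[2], refactor at Sam[5]=Lee[5]. The LCS DP gives dp[8][5] = 2, so this is optimal.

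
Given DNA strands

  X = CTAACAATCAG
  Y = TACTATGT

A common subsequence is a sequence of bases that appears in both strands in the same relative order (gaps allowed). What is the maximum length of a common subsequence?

6

Let dp[i][j] be the LCS length of the first i bases of X and the first j bases of Y. dp[i][j] = dp[i-1][j-1]+1 when the i-th and j-th bases match, else max(dp[i-1][j], dp[i][j-1]).
    ·  T  A  C  T  A  T  G  T
 ·  0  0  0  0  0  0  0  0  0
 C  0  0  0  1  1  1  1  1  1
 T  0  1  1  1  2  2  2  2  2
 A  0  1  2  2  2  3  3  3  3
 A  0  1  2  2  2  3  3  3  3
 C  0  1  2  3  3  3  3  3  3
 A  0  1  2  3  3  4  4  4  4
 A  0  1  2  3  3  4  4  4  4
 T  0  1  2  3  4  4  5  5  5
 C  0  1  2  3  4  4  5  5  5
 A  0  1  2  3  4  5  5  5  5
 G  0  1  2  3  4  5  5  6  6
dp[11][8] = 6. One LCS (by backtracking along matches): TACATG.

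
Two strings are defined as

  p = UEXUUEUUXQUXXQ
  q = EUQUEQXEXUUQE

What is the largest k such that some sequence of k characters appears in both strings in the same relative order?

8

Match E [2,1], then U [4,2], then U [5,4], then E [6,5], then Q [10,6], then X [12,7], then X [13,9], then Q [14,12] — 8 characters in the same relative order in both. Since dp[14][13] = 8, nothing longer is possible.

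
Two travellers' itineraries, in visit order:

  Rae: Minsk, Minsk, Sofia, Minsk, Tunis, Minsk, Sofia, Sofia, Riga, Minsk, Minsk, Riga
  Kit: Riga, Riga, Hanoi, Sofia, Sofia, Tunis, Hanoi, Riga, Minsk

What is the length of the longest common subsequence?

4

One common subsequence of length 4: Sofia (Rae #3, Kit #5), then Tunis (Rae #5, Kit #6), then Riga (Rae #9, Kit #8), then Minsk (Rae #11, Kit #9). Since dp[12][9] = 4, nothing longer is possible.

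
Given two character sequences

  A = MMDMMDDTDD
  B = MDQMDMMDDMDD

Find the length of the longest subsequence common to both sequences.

One common subsequence of length 9: M (A #1, B #1); then M (A #2, B #4); then D (A #3, B #5); then M (A #4, B #6); then M (A #5, B #7); then D (A #6, B #8); then D (A #7, B #9); then D (A #9, B #11); then D (A #10, B #12). The LCS DP gives dp[10][12] = 9, so this is optimal.

9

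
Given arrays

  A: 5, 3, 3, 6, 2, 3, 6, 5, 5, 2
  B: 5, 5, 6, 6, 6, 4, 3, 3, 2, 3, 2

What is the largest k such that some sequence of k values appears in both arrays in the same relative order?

Let dp[i][j] be the LCS length of the first i values of A and the first j values of B. dp[i][j] = dp[i-1][j-1]+1 when the i-th and j-th values match, else max(dp[i-1][j], dp[i][j-1]).
    ·  5  5  6  6  6  4  3  3  2  3  2
 ·  0  0  0  0  0  0  0  0  0  0  0  0
 5  0  1  1  1  1  1  1  1  1  1  1  1
 3  0  1  1  1  1  1  1  2  2  2  2  2
 3  0  1  1  1  1  1  1  2  3  3  3  3
 6  0  1  1  2  2  2  2  2  3  3  3  3
 2  0  1  1  2  2  2  2  2  3  4  4  4
 3  0  1  1  2  2  2  2  3  3  4  5  5
 6  0  1  1  2  3  3  3  3  3  4  5  5
 5  0  1  2  2  3  3  3  3  3  4  5  5
 5  0  1  2  2  3  3  3  3  3  4  5  5
 2  0  1  2  2  3  3  3  3  3  4  5  6
dp[10][11] = 6. One LCS (by backtracking along matches): 5, 3, 3, 2, 3, 2.

6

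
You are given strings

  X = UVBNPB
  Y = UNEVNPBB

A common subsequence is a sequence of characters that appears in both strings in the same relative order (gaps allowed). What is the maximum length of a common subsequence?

Taking U [1,1] → V [2,4] → N [4,5] → P [5,6] → B [6,8] gives a common subsequence of length 5, and the DP table's final entry dp[6][8] is also 5, so no common subsequence is longer.

5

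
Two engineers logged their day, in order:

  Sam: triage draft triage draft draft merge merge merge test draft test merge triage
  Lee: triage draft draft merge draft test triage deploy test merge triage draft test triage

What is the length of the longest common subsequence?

Pick triage at Sam[1]=Lee[1], draft at Sam[2]=Lee[2], draft at Sam[4]=Lee[3], draft at Sam[5]=Lee[5], merge at Sam[6]=Lee[10], draft at Sam[10]=Lee[12], test at Sam[11]=Lee[13], triage at Sam[13]=Lee[14]; all 8 tasks appear in both, in order. dp[13][14] = 8 confirms this is the maximum.

8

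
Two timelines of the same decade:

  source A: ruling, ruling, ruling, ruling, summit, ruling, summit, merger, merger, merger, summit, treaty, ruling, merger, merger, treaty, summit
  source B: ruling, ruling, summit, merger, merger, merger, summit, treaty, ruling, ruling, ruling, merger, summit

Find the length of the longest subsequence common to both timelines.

Pick ruling [4,1]; then ruling [6,2]; then summit [7,3]; then merger [8,4]; then merger [9,5]; then merger [10,6]; then summit [11,7]; then treaty [12,8]; then ruling [13,11]; then merger [15,12]; then summit [17,13]; all 11 events appear in both, in order, and the DP table's final entry dp[17][13] is also 11, so no common subsequence is longer.

11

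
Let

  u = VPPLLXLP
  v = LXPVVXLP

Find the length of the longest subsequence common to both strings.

Let dp[i][j] be the LCS length of the first i characters of u and the first j characters of v. dp[i][j] = dp[i-1][j-1]+1 when the i-th and j-th characters match, else max(dp[i-1][j], dp[i][j-1]).
    ·  L  X  P  V  V  X  L  P
 ·  0  0  0  0  0  0  0  0  0
 V  0  0  0  0  1  1  1  1  1
 P  0  0  0  1  1  1  1  1  2
 P  0  0  0  1  1  1  1  1  2
 L  0  1  1  1  1  1  1  2  2
 L  0  1  1  1  1  1  1  2  2
 X  0  1  2  2  2  2  2  2  2
 L  0  1  2  2  2  2  2  3  3
 P  0  1  2  3  3  3  3  3  4
dp[8][8] = 4. One LCS (by backtracking along matches): VXLP.

4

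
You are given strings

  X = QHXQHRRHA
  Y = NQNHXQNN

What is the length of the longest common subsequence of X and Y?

Let dp[i][j] be the LCS length of the first i characters of X and the first j characters of Y. dp[i][j] = dp[i-1][j-1]+1 when the i-th and j-th characters match, else max(dp[i-1][j], dp[i][j-1]).
    ·  N  Q  N  H  X  Q  N  N
 ·  0  0  0  0  0  0  0  0  0
 Q  0  0  1  1  1  1  1  1  1
 H  0  0  1  1  2  2  2  2  2
 X  0  0  1  1  2  3  3  3  3
 Q  0  0  1  1  2  3  4  4  4
 H  0  0  1  1  2  3  4  4  4
 R  0  0  1  1  2  3  4  4  4
 R  0  0  1  1  2  3  4  4  4
 H  0  0  1  1  2  3  4  4  4
 A  0  0  1  1  2  3  4  4  4
dp[9][8] = 4. One LCS (by backtracking along matches): QHXQ.

4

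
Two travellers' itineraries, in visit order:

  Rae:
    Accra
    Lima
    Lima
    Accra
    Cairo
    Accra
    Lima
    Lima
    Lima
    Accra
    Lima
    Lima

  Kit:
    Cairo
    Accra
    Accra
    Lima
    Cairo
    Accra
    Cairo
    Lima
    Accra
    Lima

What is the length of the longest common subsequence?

Taking Accra (Rae #1, Kit #3), Lima (Rae #2, Kit #4), Accra (Rae #4, Kit #6), Cairo (Rae #5, Kit #7), Lima (Rae #9, Kit #8), Accra (Rae #10, Kit #9), Lima (Rae #12, Kit #10) gives a common subsequence of length 7, and the DP table's final entry dp[12][10] is also 7, so no common subsequence is longer.

7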